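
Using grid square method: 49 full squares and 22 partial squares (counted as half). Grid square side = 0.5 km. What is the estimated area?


effective squares = 49 + 22 * 0.5 = 60.0
area = 60.0 * 0.25 = 15.0 km^2

15.0 km^2


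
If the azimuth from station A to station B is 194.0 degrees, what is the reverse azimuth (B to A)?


back azimuth = (194.0 + 180) mod 360 = 14.0 degrees

14.0 degrees


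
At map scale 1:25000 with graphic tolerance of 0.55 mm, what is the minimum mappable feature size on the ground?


ground = 0.55 mm * 25000 / 1000 = 13.75 m

13.75 m


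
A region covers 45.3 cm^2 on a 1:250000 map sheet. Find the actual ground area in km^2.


ground_area = 45.3 * (250000/100)^2 = 283125000.0 m^2 = 283.125 km^2

283.125 km^2


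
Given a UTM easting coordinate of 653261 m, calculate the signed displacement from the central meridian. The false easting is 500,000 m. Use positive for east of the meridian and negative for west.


displacement = 653261 - 500000 = 153261 m

153261 m


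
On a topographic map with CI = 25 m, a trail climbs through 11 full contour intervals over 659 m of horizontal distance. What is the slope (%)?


elevation change = 11 * 25 = 275 m
slope = 275 / 659 * 100 = 41.7%

41.7%


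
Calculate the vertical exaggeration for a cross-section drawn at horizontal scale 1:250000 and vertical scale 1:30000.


VE = horizontal_scale / vertical_scale = 250000 / 30000 ≈ 8.3

8.3x


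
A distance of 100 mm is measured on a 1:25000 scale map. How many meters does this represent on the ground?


ground = 100 mm * 25000 / 1000 = 2500.0 m

2500.0 m


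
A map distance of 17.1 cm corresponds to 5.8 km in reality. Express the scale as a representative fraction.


ground = 5.8 km = 580000 cm; RF denominator = ground / map = 580000 / 17.1 ≈ 33918; RF = 1:33918

1:33918


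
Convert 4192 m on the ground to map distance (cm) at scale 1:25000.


map_cm = 4192 * 100 / 25000 = 16.768 cm ≈ 16.77 cm

16.77 cm


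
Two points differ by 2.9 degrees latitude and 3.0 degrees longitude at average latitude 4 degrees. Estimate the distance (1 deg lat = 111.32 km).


dlat_km = 2.9 * 111.32 = 322.828
dlon_km = 3.0 * 111.32 * cos(4) ≈ 333.146
dist = sqrt(322.828^2 + 333.146^2) ≈ 463.9 km

463.9 km


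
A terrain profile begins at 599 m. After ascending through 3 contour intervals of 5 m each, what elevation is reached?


elevation = 599 + 3 * 5 = 614 m

614 m


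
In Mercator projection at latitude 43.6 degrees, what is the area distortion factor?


area_distortion = 1/cos^2(43.6) = 1.907

1.907


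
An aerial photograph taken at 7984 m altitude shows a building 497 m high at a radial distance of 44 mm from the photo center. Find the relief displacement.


d = h * r / H = 497 * 44 / 7984 = 2.74 mm

2.74 mm


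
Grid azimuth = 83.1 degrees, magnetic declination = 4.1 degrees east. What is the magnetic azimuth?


magnetic azimuth = grid azimuth - declination (east +ve)
mag_az = 83.1 - 4.1 = 79.0 degrees

79.0 degrees


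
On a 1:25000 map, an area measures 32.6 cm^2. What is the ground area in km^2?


ground_area = 32.6 * (25000/100)^2 = 2037500.0 m^2 = 2.0375 km^2 ≈ 2.038 km^2

2.038 km^2


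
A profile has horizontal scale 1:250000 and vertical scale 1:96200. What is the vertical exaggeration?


VE = horizontal_scale / vertical_scale = 250000 / 96200 ≈ 2.6

2.6x


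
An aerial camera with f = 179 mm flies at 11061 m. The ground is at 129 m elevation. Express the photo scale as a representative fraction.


scale = f / (H - h) = 179 mm / 10932 m = 179 / 10932000 = 1:61073

1:61073


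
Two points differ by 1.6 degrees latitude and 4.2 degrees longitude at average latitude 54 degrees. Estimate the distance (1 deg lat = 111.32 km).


dlat_km = 1.6 * 111.32 = 178.112
dlon_km = 4.2 * 111.32 * cos(54) ≈ 274.815
dist = sqrt(178.112^2 + 274.815^2) ≈ 327.5 km

327.5 km


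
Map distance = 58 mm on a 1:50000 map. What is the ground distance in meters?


ground = 58 mm * 50000 / 1000 = 2900.0 m

2900.0 m


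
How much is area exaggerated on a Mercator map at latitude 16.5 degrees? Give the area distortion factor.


area_distortion = 1/cos^2(16.5) = 1.088

1.088


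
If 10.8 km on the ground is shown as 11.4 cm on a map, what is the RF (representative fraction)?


ground = 10.8 km = 1080000 cm; RF denominator = ground / map = 1080000 / 11.4 ≈ 94737; RF = 1:94737

1:94737


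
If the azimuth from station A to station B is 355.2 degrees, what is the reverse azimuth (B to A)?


back azimuth = (355.2 + 180) mod 360 = 175.2 degrees

175.2 degrees


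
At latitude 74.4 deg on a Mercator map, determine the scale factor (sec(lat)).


SF = 1 / cos(74.4) = 1 / 0.26892 = 3.719

3.719


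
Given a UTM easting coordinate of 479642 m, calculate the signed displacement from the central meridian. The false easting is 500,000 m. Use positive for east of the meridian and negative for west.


displacement = 479642 - 500000 = -20358 m

-20358 m


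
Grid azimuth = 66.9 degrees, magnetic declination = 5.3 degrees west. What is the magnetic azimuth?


magnetic azimuth = grid azimuth - declination (east +ve)
mag_az = 66.9 - -5.3 = 72.2 degrees

72.2 degrees


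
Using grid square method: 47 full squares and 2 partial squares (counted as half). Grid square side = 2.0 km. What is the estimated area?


effective squares = 47 + 2 * 0.5 = 48.0
area = 48.0 * 4.0 = 192.0 km^2

192.0 km^2


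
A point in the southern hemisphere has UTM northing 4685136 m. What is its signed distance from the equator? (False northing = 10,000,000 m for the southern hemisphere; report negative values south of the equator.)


For southern: actual = 4685136 - 10000000 = -5314864 m

-5314864 m


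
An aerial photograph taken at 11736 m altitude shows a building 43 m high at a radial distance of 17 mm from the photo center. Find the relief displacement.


d = h * r / H = 43 * 17 / 11736 = 0.06 mm

0.06 mm


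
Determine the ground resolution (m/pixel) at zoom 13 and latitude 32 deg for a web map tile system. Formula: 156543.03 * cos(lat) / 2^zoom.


res = 156543.03 * cos(32) / 2^13 = 156543.03 * 0.8480481 / 8192 = 16.21 m/pixel

16.21 m/pixel


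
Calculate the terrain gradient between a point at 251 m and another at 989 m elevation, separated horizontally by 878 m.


gradient = (989 - 251) / 878 = 738 / 878 = 0.8405

0.8405


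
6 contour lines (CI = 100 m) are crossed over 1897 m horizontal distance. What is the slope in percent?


elevation change = 6 * 100 = 600 m
slope = 600 / 1897 * 100 = 31.6%

31.6%


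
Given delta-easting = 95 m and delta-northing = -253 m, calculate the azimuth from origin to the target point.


az = atan2(95, -253) = 159.4 deg
adjusted to 0-360: 159.4 degrees

159.4 degrees


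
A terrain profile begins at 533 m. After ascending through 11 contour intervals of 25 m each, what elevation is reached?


elevation = 533 + 11 * 25 = 808 m

808 m


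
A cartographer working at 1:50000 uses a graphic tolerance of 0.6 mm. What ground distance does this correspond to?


ground = 0.6 mm * 50000 / 1000 = 30.0 m

30.0 m


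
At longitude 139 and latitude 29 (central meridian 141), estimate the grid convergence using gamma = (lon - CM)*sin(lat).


gamma = (139 - 141) * sin(29) = -2 * 0.48481 = -0.97 degrees

-0.97 degrees


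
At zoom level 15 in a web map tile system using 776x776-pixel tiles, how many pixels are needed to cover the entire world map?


tiles per axis = 2^15 = 32768
total tiles = 32768^2 = 1073741824
pixels per axis = 32768 * 776 = 25427968
total pixels = 25427968^2 = 646581556609024

646581556609024 pixels


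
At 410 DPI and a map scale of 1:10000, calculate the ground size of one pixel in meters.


pixel_cm = 2.54 / 410 ≈ 0.006195 cm
ground = pixel_cm * 10000 / 100 = 2.54 * 10000 / (410 * 100) = 25400 / 41000 ≈ 0.62 m

0.62 m


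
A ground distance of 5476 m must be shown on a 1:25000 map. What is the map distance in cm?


map_cm = 5476 * 100 / 25000 = 21.904 cm ≈ 21.9 cm

21.9 cm


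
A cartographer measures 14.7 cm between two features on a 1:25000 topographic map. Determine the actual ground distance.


ground = 14.7 cm * 25000 / 100 = 3675.0 m = 3.675 km

3.675 km


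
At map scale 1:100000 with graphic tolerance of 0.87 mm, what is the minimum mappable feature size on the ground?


ground = 0.87 mm * 100000 / 1000 = 87.0 m

87.0 m


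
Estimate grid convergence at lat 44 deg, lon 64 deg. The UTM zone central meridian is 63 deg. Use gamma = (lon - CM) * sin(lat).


gamma = (64 - 63) * sin(44) = 1 * 0.694658 = 0.695 degrees

0.695 degrees


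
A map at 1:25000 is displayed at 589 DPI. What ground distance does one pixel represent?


pixel_cm = 2.54 / 589 ≈ 0.004312 cm
ground = pixel_cm * 25000 / 100 = 2.54 * 25000 / (589 * 100) = 63500 / 58900 ≈ 1.08 m

1.08 m


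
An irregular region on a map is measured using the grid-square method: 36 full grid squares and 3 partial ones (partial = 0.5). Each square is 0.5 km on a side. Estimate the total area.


effective squares = 36 + 3 * 0.5 = 37.5
area = 37.5 * 0.25 = 9.375 km^2

9.375 km^2


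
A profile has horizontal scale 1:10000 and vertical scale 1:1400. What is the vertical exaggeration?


VE = horizontal_scale / vertical_scale = 10000 / 1400 ≈ 7.1

7.1x


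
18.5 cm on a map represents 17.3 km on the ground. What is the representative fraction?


ground = 17.3 km = 1730000 cm; RF denominator = ground / map = 1730000 / 18.5 ≈ 93514; RF = 1:93514

1:93514


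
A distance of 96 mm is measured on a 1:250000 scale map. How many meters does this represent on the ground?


ground = 96 mm * 250000 / 1000 = 24000.0 m

24000.0 m


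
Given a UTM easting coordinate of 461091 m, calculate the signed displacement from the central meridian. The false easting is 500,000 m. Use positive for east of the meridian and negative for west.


displacement = 461091 - 500000 = -38909 m

-38909 m


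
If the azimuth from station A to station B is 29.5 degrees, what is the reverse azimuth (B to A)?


back azimuth = (29.5 + 180) mod 360 = 209.5 degrees

209.5 degrees


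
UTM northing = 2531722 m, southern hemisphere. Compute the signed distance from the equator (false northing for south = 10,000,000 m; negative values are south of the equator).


For southern: actual = 2531722 - 10000000 = -7468278 m

-7468278 m


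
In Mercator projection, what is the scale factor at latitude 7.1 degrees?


SF = 1 / cos(7.1) = 1 / 0.992332 = 1.008

1.008


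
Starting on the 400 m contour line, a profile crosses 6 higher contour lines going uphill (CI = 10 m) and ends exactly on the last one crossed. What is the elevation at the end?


elevation = 400 + 6 * 10 = 460 m

460 m


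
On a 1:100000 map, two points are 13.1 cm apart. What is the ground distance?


ground = 13.1 cm * 100000 / 100 = 13100.0 m = 13.1 km

13.1 km


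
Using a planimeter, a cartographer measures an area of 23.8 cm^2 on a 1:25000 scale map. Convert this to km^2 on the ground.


ground_area = 23.8 * (25000/100)^2 = 1487500.0 m^2 = 1.4875 km^2 ≈ 1.488 km^2

1.488 km^2


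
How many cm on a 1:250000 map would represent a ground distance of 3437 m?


map_cm = 3437 * 100 / 250000 = 1.3748 cm ≈ 1.37 cm

1.37 cm


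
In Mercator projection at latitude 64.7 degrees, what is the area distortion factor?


area_distortion = 1/cos^2(64.7) = 5.475

5.475


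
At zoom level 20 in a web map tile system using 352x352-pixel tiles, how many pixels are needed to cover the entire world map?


tiles per axis = 2^20 = 1048576
total tiles = 1048576^2 = 1099511627776
pixels per axis = 1048576 * 352 = 369098752
total pixels = 369098752^2 = 136233888727957504

136233888727957504 pixels


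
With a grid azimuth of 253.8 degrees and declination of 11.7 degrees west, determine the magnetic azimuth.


magnetic azimuth = grid azimuth - declination (east +ve)
mag_az = 253.8 - -11.7 = 265.5 degrees

265.5 degrees


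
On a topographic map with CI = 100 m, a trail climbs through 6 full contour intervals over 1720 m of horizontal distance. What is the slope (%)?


elevation change = 6 * 100 = 600 m
slope = 600 / 1720 * 100 = 34.9%

34.9%


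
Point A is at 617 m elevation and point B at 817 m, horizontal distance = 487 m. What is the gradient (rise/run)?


gradient = (817 - 617) / 487 = 200 / 487 = 0.4107

0.4107


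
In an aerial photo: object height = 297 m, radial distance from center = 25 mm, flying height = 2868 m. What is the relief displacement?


d = h * r / H = 297 * 25 / 2868 = 2.59 mm

2.59 mm


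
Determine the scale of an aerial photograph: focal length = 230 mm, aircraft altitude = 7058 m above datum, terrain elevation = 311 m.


scale = f / (H - h) = 230 mm / 6747 m = 230 / 6747000 = 1:29335

1:29335


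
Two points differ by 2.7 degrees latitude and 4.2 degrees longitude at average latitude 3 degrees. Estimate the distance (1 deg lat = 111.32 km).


dlat_km = 2.7 * 111.32 = 300.564
dlon_km = 4.2 * 111.32 * cos(3) ≈ 466.903
dist = sqrt(300.564^2 + 466.903^2) ≈ 555.3 km

555.3 km


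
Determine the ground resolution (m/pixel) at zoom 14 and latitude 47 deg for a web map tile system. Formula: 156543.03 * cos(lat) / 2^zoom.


res = 156543.03 * cos(47) / 2^14 = 156543.03 * 0.68199836 / 16384 = 6.52 m/pixel

6.52 m/pixel


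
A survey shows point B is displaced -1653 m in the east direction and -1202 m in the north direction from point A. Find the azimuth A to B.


az = atan2(-1653, -1202) = -126.0 deg
adjusted to 0-360: 234.0 degrees

234.0 degrees


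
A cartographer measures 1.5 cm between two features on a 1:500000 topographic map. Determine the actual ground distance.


ground = 1.5 cm * 500000 / 100 = 7500.0 m = 7.5 km

7.5 km


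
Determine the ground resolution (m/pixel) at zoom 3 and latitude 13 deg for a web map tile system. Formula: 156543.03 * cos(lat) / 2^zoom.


res = 156543.03 * cos(13) / 2^3 = 156543.03 * 0.97437006 / 8 = 19066.36 m/pixel

19066.36 m/pixel


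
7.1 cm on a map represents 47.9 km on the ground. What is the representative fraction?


ground = 47.9 km = 4790000 cm; RF denominator = ground / map = 4790000 / 7.1 ≈ 674648; RF = 1:674648

1:674648


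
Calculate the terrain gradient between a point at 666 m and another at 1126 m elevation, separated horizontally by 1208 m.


gradient = (1126 - 666) / 1208 = 460 / 1208 = 0.3808

0.3808


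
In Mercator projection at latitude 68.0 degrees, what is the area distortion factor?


area_distortion = 1/cos^2(68.0) = 7.126

7.126


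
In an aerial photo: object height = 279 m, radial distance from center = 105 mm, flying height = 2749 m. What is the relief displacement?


d = h * r / H = 279 * 105 / 2749 = 10.66 mm

10.66 mm


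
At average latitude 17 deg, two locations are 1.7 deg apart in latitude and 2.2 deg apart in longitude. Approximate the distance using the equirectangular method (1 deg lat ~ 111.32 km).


dlat_km = 1.7 * 111.32 = 189.244
dlon_km = 2.2 * 111.32 * cos(17) ≈ 234.203
dist = sqrt(189.244^2 + 234.203^2) ≈ 301.1 km

301.1 km


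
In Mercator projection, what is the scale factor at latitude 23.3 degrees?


SF = 1 / cos(23.3) = 1 / 0.918446 = 1.089

1.089


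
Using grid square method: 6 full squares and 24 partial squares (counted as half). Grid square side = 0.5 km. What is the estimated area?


effective squares = 6 + 24 * 0.5 = 18.0
area = 18.0 * 0.25 = 4.5 km^2

4.5 km^2


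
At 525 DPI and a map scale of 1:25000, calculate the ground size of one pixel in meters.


pixel_cm = 2.54 / 525 ≈ 0.004838 cm
ground = pixel_cm * 25000 / 100 = 2.54 * 25000 / (525 * 100) = 63500 / 52500 ≈ 1.21 m

1.21 m


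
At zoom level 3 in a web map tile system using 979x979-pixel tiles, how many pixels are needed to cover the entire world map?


tiles per axis = 2^3 = 8
total tiles = 8^2 = 64
pixels per axis = 8 * 979 = 7832
total pixels = 7832^2 = 61340224

61340224 pixels


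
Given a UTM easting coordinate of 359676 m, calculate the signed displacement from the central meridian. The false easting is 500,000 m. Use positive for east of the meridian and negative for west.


displacement = 359676 - 500000 = -140324 m

-140324 m


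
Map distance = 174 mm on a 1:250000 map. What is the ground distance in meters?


ground = 174 mm * 250000 / 1000 = 43500.0 m

43500.0 m


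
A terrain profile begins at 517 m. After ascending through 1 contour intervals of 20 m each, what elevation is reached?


elevation = 517 + 1 * 20 = 537 m

537 m


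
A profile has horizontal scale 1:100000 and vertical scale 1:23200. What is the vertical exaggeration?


VE = horizontal_scale / vertical_scale = 100000 / 23200 ≈ 4.3

4.3x


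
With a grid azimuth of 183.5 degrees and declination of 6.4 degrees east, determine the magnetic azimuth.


magnetic azimuth = grid azimuth - declination (east +ve)
mag_az = 183.5 - 6.4 = 177.1 degrees

177.1 degrees


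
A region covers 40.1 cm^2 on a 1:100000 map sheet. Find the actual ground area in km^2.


ground_area = 40.1 * (100000/100)^2 = 40100000.0 m^2 = 40.1 km^2

40.1 km^2


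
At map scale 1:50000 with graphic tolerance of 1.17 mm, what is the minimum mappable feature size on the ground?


ground = 1.17 mm * 50000 / 1000 = 58.5 m

58.5 m


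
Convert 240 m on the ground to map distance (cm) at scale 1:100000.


map_cm = 240 * 100 / 100000 = 0.24 cm

0.24 cm


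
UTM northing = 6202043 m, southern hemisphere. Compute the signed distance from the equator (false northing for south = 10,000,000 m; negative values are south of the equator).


For southern: actual = 6202043 - 10000000 = -3797957 m

-3797957 m


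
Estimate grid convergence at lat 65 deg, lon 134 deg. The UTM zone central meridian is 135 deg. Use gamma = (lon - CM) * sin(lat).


gamma = (134 - 135) * sin(65) = -1 * 0.906308 = -0.906 degrees

-0.906 degrees


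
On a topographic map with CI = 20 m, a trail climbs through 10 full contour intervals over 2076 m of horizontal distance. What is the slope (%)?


elevation change = 10 * 20 = 200 m
slope = 200 / 2076 * 100 = 9.6%

9.6%


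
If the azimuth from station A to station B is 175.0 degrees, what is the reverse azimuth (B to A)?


back azimuth = (175.0 + 180) mod 360 = 355.0 degrees

355.0 degrees


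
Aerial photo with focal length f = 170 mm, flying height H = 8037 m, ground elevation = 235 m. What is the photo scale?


scale = f / (H - h) = 170 mm / 7802 m = 170 / 7802000 = 1:45894

1:45894


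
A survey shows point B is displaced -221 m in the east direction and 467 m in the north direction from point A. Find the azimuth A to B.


az = atan2(-221, 467) = -25.3 deg
adjusted to 0-360: 334.7 degrees

334.7 degrees


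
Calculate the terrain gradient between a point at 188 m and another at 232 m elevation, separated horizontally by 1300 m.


gradient = (232 - 188) / 1300 = 44 / 1300 = 0.0338

0.0338


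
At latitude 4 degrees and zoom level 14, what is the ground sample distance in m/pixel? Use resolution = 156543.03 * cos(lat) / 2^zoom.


res = 156543.03 * cos(4) / 2^14 = 156543.03 * 0.99756405 / 16384 = 9.53 m/pixel

9.53 m/pixel


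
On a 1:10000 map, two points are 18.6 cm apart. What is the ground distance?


ground = 18.6 cm * 10000 / 100 = 1860.0 m = 1.86 km

1.86 km


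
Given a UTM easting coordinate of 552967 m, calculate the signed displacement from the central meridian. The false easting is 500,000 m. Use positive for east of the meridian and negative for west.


displacement = 552967 - 500000 = 52967 m

52967 m


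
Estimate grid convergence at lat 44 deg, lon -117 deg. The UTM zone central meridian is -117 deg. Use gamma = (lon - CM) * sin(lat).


gamma = (-117 - -117) * sin(44) = 0 * 0.694658 = 0.0 degrees

0.0 degrees


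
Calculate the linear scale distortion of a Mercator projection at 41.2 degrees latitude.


SF = 1 / cos(41.2) = 1 / 0.752415 = 1.329

1.329


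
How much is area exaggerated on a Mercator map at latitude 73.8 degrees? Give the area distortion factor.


area_distortion = 1/cos^2(73.8) = 12.848

12.848


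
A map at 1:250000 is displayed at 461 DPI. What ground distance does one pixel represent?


pixel_cm = 2.54 / 461 ≈ 0.00551 cm
ground = pixel_cm * 250000 / 100 = 2.54 * 250000 / (461 * 100) = 635000 / 46100 ≈ 13.77 m

13.77 m


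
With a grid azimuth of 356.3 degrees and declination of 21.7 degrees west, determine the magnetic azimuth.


magnetic azimuth = grid azimuth - declination (east +ve)
mag_az = 356.3 - -21.7 = 18.0 degrees

18.0 degrees


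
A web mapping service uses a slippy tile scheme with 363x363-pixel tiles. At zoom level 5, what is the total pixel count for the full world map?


tiles per axis = 2^5 = 32
total tiles = 32^2 = 1024
pixels per axis = 32 * 363 = 11616
total pixels = 11616^2 = 134931456

134931456 pixels


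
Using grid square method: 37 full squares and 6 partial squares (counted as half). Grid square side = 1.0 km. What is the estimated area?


effective squares = 37 + 6 * 0.5 = 40.0
area = 40.0 * 1.0 = 40.0 km^2

40.0 km^2


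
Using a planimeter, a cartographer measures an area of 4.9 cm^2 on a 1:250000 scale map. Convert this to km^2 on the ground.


ground_area = 4.9 * (250000/100)^2 = 30625000.0 m^2 = 30.625 km^2

30.625 km^2


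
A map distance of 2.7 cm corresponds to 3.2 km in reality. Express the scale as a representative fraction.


ground = 3.2 km = 320000 cm; RF denominator = ground / map = 320000 / 2.7 ≈ 118519; RF = 1:118519

1:118519


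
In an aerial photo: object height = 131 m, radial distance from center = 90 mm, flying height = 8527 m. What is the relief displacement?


d = h * r / H = 131 * 90 / 8527 = 1.38 mm

1.38 mm


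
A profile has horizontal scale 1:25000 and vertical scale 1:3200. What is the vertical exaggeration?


VE = horizontal_scale / vertical_scale = 25000 / 3200 = 7.8125 ≈ 7.8

7.8x


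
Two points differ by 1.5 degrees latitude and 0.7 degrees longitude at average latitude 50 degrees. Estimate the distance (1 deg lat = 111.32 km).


dlat_km = 1.5 * 111.32 = 166.98
dlon_km = 0.7 * 111.32 * cos(50) ≈ 50.089
dist = sqrt(166.98^2 + 50.089^2) ≈ 174.3 km

174.3 km


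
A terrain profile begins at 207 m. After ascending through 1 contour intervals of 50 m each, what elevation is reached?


elevation = 207 + 1 * 50 = 257 m

257 m


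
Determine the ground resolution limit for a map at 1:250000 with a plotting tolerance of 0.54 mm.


ground = 0.54 mm * 250000 / 1000 = 135.0 m

135.0 m


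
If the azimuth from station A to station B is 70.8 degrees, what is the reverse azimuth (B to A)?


back azimuth = (70.8 + 180) mod 360 = 250.8 degrees

250.8 degrees


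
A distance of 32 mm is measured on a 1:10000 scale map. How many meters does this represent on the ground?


ground = 32 mm * 10000 / 1000 = 320.0 m

320.0 m


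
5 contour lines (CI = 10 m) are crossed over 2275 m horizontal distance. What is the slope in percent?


elevation change = 5 * 10 = 50 m
slope = 50 / 2275 * 100 = 2.2%

2.2%


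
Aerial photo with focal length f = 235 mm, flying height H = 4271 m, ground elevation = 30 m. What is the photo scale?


scale = f / (H - h) = 235 mm / 4241 m = 235 / 4241000 = 1:18047

1:18047


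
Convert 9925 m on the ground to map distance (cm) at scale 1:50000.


map_cm = 9925 * 100 / 50000 = 19.85 cm

19.85 cm


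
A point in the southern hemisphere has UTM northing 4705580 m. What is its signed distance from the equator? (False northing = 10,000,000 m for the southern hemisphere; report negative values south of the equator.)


For southern: actual = 4705580 - 10000000 = -5294420 m

-5294420 m


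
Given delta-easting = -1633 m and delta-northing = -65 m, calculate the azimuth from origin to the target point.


az = atan2(-1633, -65) = -92.3 deg
adjusted to 0-360: 267.7 degrees

267.7 degrees


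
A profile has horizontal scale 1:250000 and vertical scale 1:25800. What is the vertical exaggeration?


VE = horizontal_scale / vertical_scale = 250000 / 25800 ≈ 9.7

9.7x


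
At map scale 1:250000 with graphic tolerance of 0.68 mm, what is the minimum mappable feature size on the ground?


ground = 0.68 mm * 250000 / 1000 = 170.0 m

170.0 m


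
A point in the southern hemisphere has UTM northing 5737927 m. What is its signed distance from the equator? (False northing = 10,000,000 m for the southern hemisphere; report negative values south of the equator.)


For southern: actual = 5737927 - 10000000 = -4262073 m

-4262073 m


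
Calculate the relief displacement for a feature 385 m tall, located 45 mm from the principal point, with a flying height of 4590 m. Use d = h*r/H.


d = h * r / H = 385 * 45 / 4590 = 3.77 mm

3.77 mm


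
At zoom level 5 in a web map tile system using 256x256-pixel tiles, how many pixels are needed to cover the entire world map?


tiles per axis = 2^5 = 32
total tiles = 32^2 = 1024
pixels per axis = 32 * 256 = 8192
total pixels = 8192^2 = 67108864

67108864 pixels


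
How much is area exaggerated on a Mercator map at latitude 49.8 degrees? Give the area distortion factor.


area_distortion = 1/cos^2(49.8) = 2.4

2.4


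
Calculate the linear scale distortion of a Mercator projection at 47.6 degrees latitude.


SF = 1 / cos(47.6) = 1 / 0.674302 = 1.483

1.483


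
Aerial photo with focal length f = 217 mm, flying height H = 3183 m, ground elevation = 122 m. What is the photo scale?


scale = f / (H - h) = 217 mm / 3061 m = 217 / 3061000 = 1:14106

1:14106


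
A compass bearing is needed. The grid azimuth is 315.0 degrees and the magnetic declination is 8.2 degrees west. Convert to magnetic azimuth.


magnetic azimuth = grid azimuth - declination (east +ve)
mag_az = 315.0 - -8.2 = 323.2 degrees

323.2 degrees


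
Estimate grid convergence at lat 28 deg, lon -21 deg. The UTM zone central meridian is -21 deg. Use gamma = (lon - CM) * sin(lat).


gamma = (-21 - -21) * sin(28) = 0 * 0.469472 = 0.0 degrees

0.0 degrees


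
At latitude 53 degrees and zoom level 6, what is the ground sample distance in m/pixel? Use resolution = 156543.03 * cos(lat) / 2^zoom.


res = 156543.03 * cos(53) / 2^6 = 156543.03 * 0.60181502 / 64 = 1472.03 m/pixel

1472.03 m/pixel


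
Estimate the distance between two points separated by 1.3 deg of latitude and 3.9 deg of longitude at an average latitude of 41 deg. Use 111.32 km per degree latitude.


dlat_km = 1.3 * 111.32 = 144.716
dlon_km = 3.9 * 111.32 * cos(41) ≈ 327.656
dist = sqrt(144.716^2 + 327.656^2) ≈ 358.2 km

358.2 km


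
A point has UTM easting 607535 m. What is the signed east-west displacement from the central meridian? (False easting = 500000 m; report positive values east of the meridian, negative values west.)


displacement = 607535 - 500000 = 107535 m

107535 m


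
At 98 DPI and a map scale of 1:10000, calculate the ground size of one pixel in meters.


pixel_cm = 2.54 / 98 ≈ 0.025918 cm
ground = pixel_cm * 10000 / 100 = 2.54 * 10000 / (98 * 100) = 25400 / 9800 ≈ 2.59 m

2.59 m


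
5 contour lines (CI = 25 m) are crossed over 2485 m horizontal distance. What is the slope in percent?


elevation change = 5 * 25 = 125 m
slope = 125 / 2485 * 100 = 5.0%

5.0%


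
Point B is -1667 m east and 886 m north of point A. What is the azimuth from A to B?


az = atan2(-1667, 886) = -62.0 deg
adjusted to 0-360: 298.0 degrees

298.0 degrees


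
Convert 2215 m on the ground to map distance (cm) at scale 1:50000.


map_cm = 2215 * 100 / 50000 = 4.43 cm

4.43 cm


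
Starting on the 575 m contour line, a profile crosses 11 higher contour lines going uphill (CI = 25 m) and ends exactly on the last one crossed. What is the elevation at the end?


elevation = 575 + 11 * 25 = 850 m

850 m


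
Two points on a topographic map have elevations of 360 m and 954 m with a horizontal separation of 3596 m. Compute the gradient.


gradient = (954 - 360) / 3596 = 594 / 3596 = 0.1652

0.1652


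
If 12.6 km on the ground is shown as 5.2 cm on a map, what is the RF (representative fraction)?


ground = 12.6 km = 1260000 cm; RF denominator = ground / map = 1260000 / 5.2 ≈ 242308; RF = 1:242308

1:242308


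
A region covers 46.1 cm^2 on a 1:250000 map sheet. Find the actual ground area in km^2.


ground_area = 46.1 * (250000/100)^2 = 288125000.0 m^2 = 288.125 km^2

288.125 km^2


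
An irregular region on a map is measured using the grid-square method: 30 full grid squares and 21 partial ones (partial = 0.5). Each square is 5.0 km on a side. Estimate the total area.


effective squares = 30 + 21 * 0.5 = 40.5
area = 40.5 * 25.0 = 1012.5 km^2

1012.5 km^2


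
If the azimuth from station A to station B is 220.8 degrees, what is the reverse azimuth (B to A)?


back azimuth = (220.8 + 180) mod 360 = 40.8 degrees

40.8 degrees


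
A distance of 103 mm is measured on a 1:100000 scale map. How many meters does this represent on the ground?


ground = 103 mm * 100000 / 1000 = 10300.0 m

10300.0 m


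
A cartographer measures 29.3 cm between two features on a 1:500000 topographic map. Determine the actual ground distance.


ground = 29.3 cm * 500000 / 100 = 146500.0 m = 146.5 km

146.5 km


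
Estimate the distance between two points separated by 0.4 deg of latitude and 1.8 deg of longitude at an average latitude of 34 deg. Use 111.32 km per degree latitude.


dlat_km = 0.4 * 111.32 = 44.528
dlon_km = 1.8 * 111.32 * cos(34) ≈ 166.119
dist = sqrt(44.528^2 + 166.119^2) ≈ 172.0 km

172.0 km


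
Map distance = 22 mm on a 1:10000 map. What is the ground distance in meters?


ground = 22 mm * 10000 / 1000 = 220.0 m

220.0 m


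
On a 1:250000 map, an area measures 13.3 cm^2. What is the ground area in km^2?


ground_area = 13.3 * (250000/100)^2 = 83125000.0 m^2 = 83.125 km^2

83.125 km^2


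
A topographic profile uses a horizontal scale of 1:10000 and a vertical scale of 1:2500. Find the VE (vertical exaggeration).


VE = horizontal_scale / vertical_scale = 10000 / 2500 = 4.0

4.0x


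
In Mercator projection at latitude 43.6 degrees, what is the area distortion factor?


area_distortion = 1/cos^2(43.6) = 1.907

1.907


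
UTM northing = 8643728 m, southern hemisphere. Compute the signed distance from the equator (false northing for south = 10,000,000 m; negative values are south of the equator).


For southern: actual = 8643728 - 10000000 = -1356272 m

-1356272 m


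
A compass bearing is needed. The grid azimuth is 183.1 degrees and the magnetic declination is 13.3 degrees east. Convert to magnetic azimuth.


magnetic azimuth = grid azimuth - declination (east +ve)
mag_az = 183.1 - 13.3 = 169.8 degrees

169.8 degrees


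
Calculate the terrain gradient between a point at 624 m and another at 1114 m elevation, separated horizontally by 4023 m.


gradient = (1114 - 624) / 4023 = 490 / 4023 = 0.1218

0.1218


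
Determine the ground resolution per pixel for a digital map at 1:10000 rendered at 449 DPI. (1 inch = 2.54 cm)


pixel_cm = 2.54 / 449 ≈ 0.005657 cm
ground = pixel_cm * 10000 / 100 = 2.54 * 10000 / (449 * 100) = 25400 / 44900 ≈ 0.57 m

0.57 m


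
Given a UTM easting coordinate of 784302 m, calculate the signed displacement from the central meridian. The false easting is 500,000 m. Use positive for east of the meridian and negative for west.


displacement = 784302 - 500000 = 284302 m

284302 m


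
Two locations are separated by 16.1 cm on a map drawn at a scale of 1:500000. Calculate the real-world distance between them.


ground = 16.1 cm * 500000 / 100 = 80500.0 m = 80.5 km

80.5 km


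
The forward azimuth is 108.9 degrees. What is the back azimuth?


back azimuth = (108.9 + 180) mod 360 = 288.9 degrees

288.9 degrees


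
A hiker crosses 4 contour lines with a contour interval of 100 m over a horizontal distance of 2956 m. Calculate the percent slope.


elevation change = 4 * 100 = 400 m
slope = 400 / 2956 * 100 = 13.5%

13.5%


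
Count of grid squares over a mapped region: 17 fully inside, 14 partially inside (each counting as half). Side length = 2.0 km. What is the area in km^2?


effective squares = 17 + 14 * 0.5 = 24.0
area = 24.0 * 4.0 = 96.0 km^2

96.0 km^2


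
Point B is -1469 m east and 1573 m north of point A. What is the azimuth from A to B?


az = atan2(-1469, 1573) = -43.0 deg
adjusted to 0-360: 317.0 degrees

317.0 degrees


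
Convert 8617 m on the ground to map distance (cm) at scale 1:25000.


map_cm = 8617 * 100 / 25000 = 34.468 cm ≈ 34.47 cm

34.47 cm


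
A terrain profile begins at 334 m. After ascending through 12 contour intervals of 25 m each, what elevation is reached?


elevation = 334 + 12 * 25 = 634 m

634 m


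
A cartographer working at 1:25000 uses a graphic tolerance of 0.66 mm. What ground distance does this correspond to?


ground = 0.66 mm * 25000 / 1000 = 16.5 m

16.5 m


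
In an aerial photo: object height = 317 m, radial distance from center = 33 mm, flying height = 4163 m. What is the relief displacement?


d = h * r / H = 317 * 33 / 4163 = 2.51 mm

2.51 mm


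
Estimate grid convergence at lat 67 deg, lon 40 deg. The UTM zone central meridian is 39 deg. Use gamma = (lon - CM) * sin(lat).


gamma = (40 - 39) * sin(67) = 1 * 0.920505 = 0.921 degrees

0.921 degrees


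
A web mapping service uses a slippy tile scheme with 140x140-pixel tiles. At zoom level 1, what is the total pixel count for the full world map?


tiles per axis = 2^1 = 2
total tiles = 2^2 = 4
pixels per axis = 2 * 140 = 280
total pixels = 280^2 = 78400

78400 pixels


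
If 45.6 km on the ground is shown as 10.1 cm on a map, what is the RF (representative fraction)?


ground = 45.6 km = 4560000 cm; RF denominator = ground / map = 4560000 / 10.1 ≈ 451485; RF = 1:451485

1:451485


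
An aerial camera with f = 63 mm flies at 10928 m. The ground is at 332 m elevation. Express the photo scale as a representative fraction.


scale = f / (H - h) = 63 mm / 10596 m = 63 / 10596000 = 1:168190

1:168190


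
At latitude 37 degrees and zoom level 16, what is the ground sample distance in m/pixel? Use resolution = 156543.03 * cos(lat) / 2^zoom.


res = 156543.03 * cos(37) / 2^16 = 156543.03 * 0.79863551 / 65536 = 1.91 m/pixel

1.91 m/pixel


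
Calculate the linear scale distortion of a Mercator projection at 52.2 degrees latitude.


SF = 1 / cos(52.2) = 1 / 0.612907 = 1.632

1.632


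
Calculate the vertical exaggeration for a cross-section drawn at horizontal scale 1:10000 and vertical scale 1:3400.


VE = horizontal_scale / vertical_scale = 10000 / 3400 ≈ 2.9

2.9x


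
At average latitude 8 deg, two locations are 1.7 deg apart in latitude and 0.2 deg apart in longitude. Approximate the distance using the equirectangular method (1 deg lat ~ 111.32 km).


dlat_km = 1.7 * 111.32 = 189.244
dlon_km = 0.2 * 111.32 * cos(8) ≈ 22.047
dist = sqrt(189.244^2 + 22.047^2) ≈ 190.5 km

190.5 km


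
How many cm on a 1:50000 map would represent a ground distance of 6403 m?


map_cm = 6403 * 100 / 50000 = 12.806 cm ≈ 12.81 cm

12.81 cm


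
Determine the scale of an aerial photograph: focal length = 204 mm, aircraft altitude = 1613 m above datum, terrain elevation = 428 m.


scale = f / (H - h) = 204 mm / 1185 m = 204 / 1185000 = 1:5809

1:5809


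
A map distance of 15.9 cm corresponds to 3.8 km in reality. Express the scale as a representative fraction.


ground = 3.8 km = 380000 cm; RF denominator = ground / map = 380000 / 15.9 ≈ 23899; RF = 1:23899

1:23899


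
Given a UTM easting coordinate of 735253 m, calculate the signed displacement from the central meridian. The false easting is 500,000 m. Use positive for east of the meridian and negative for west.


displacement = 735253 - 500000 = 235253 m

235253 m


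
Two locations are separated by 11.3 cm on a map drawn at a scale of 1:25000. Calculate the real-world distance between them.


ground = 11.3 cm * 25000 / 100 = 2825.0 m = 2.825 km

2.825 km


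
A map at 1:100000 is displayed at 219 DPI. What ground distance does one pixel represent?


pixel_cm = 2.54 / 219 ≈ 0.011598 cm
ground = pixel_cm * 100000 / 100 = 2.54 * 100000 / (219 * 100) = 254000 / 21900 ≈ 11.6 m

11.6 m


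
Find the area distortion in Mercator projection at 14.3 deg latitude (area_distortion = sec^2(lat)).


area_distortion = 1/cos^2(14.3) = 1.065

1.065


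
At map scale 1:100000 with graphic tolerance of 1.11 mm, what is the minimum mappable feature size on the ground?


ground = 1.11 mm * 100000 / 1000 = 111.0 m

111.0 m


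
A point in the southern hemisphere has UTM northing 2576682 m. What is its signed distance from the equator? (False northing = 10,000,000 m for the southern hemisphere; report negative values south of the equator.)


For southern: actual = 2576682 - 10000000 = -7423318 m

-7423318 m


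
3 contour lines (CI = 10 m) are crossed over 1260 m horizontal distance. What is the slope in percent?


elevation change = 3 * 10 = 30 m
slope = 30 / 1260 * 100 = 2.4%

2.4%


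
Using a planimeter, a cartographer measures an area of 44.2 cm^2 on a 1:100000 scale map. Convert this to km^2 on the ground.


ground_area = 44.2 * (100000/100)^2 = 44200000.0 m^2 = 44.2 km^2

44.2 km^2


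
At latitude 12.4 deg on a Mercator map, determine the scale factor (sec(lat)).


SF = 1 / cos(12.4) = 1 / 0.976672 = 1.024

1.024


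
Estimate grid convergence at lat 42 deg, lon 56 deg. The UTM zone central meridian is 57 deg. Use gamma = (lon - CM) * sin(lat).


gamma = (56 - 57) * sin(42) = -1 * 0.669131 = -0.669 degrees

-0.669 degrees


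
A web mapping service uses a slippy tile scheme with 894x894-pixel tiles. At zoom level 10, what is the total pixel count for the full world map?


tiles per axis = 2^10 = 1024
total tiles = 1024^2 = 1048576
pixels per axis = 1024 * 894 = 915456
total pixels = 915456^2 = 838059687936

838059687936 pixels


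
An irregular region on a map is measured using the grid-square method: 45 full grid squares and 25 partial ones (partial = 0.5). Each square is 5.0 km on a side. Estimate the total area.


effective squares = 45 + 25 * 0.5 = 57.5
area = 57.5 * 25.0 = 1437.5 km^2

1437.5 km^2


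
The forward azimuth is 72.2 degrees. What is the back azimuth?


back azimuth = (72.2 + 180) mod 360 = 252.2 degrees

252.2 degrees


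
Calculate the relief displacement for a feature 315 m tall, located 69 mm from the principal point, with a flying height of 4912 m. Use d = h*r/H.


d = h * r / H = 315 * 69 / 4912 = 4.42 mm

4.42 mm


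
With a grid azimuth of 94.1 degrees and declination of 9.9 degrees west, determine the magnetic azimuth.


magnetic azimuth = grid azimuth - declination (east +ve)
mag_az = 94.1 - -9.9 = 104.0 degrees

104.0 degrees


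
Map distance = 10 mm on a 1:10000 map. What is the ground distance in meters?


ground = 10 mm * 10000 / 1000 = 100.0 m

100.0 m


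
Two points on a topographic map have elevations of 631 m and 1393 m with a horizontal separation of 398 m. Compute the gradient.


gradient = (1393 - 631) / 398 = 762 / 398 = 1.9146

1.9146


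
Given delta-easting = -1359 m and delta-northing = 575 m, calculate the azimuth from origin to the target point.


az = atan2(-1359, 575) = -67.1 deg
adjusted to 0-360: 292.9 degrees

292.9 degrees
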